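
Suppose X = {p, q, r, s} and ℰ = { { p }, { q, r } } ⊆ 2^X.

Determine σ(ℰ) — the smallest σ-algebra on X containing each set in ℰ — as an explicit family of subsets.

σ(ℰ) = { {}, { p }, { s }, { p, s }, { q, r }, { p, q, r }, { q, r, s }, X }

Check:
Begin from { {}, { p }, { q, r }, X } (that is, ℰ plus ∅ and X).
Pass 1 (3 new):
  { p, s }  = { q, r }ᶜ
  { p, q, r }  = { q, r } ∪ { p }
  { q, r, s }  = { p }ᶜ
  [7 total]
Pass 2: +1 →
  { s }  = { p, q, r }ᶜ
  [8 total]
After Pass 3 the family is unchanged; done.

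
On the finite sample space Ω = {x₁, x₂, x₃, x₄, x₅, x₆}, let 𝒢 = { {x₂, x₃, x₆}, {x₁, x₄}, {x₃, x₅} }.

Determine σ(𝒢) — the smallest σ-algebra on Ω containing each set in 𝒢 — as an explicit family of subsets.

σ(𝒢) (16 sets): { {}, {x₃}, {x₅}, {x₁, x₄}, {x₂, x₆}, {x₃, x₅}, {x₁, x₃, x₄}, {x₁, x₄, x₅}, {x₂, x₃, x₆}, {x₂, x₅, x₆}, {x₁, x₂, x₄, x₆}, {x₁, x₃, x₄, x₅}, {x₂, x₃, x₅, x₆}, {x₁, x₂, x₃, x₄, x₆}, {x₁, x₂, x₄, x₅, x₆}, Ω }

Check:
Start: 𝒢 ∪ {∅, Ω} = { {}, {x₁, x₄}, {x₃, x₅}, {x₂, x₃, x₆}, Ω }.
Step 1 adds 5:
  {x₁, x₄, x₅}  = complement {x₂, x₃, x₆}
  {x₁, x₂, x₄, x₆}  = complement {x₃, x₅}
  {x₁, x₃, x₄, x₅}  = {x₁, x₄} ∪ {x₃, x₅}
  {x₂, x₃, x₅, x₆}  = complement {x₁, x₄}
  {x₁, x₂, x₃, x₄, x₆}  = {x₁, x₄} ∪ {x₂, x₃, x₆}
Step 2. New:
  {x₅}  = complement {x₁, x₂, x₃, x₄, x₆}
  {x₂, x₆}  = complement {x₁, x₃, x₄, x₅}
  {x₁, x₂, x₄, x₅, x₆}  = {x₁, x₄, x₅} ∪ {x₁, x₂, x₄, x₆}
Step 3 adds 2:
  {x₃}  = complement {x₁, x₂, x₄, x₅, x₆}
  {x₂, x₅, x₆}  = {x₂, x₆} ∪ {x₅}
Step 4 (1 new):
  {x₁, x₃, x₄}  = complement {x₂, x₅, x₆}
Step 5: stable.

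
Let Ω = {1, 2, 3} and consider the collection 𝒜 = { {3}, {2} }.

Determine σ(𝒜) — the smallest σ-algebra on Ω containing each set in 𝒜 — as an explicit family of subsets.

Seed the family with 𝒜 together with ∅ and Ω: { ∅, {2}, {3}, Ω }.
Iteration 1: 3 new —
  {1,2}  = Ω∖{3}
  {1,3}  = Ω∖{2}
  {2,3}  = {3} ∪ {2}
  (now 7)
Iteration 2: +1 →
  {1}  = Ω∖{2,3}
  (now 8)
Iteration 3: stable.

|σ(𝒜)| = 8.  σ(𝒜) = { ∅, {1}, {2}, {3}, {1,2}, {1,3}, {2,3}, Ω }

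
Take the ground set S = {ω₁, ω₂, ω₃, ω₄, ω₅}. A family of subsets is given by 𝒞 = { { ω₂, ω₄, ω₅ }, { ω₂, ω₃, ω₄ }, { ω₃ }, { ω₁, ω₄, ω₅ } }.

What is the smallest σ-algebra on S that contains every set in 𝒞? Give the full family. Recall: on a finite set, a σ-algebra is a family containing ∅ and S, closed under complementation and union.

Seed the family with 𝒞 together with ∅ and S: { {}, { ω₃ }, { ω₁, ω₄, ω₅ }, { ω₂, ω₃, ω₄ }, { ω₂, ω₄, ω₅ }, S }.
Pass 1: +6 →
  { ω₁, ω₃ }  = { ω₂, ω₄, ω₅ }ᶜ
  { ω₁, ω₅ }  = { ω₂, ω₃, ω₄ }ᶜ
  { ω₂, ω₃ }  = { ω₁, ω₄, ω₅ }ᶜ
  { ω₁, ω₂, ω₄, ω₅ }  = { ω₃ }ᶜ
  { ω₁, ω₃, ω₄, ω₅ }  = { ω₁, ω₄, ω₅ } ∪ { ω₃ }
  { ω₂, ω₃, ω₄, ω₅ }  = { ω₃ } ∪ { ω₂, ω₄, ω₅ }
  [12 total]
Pass 2 adds 6:
  { ω₁ }  = { ω₂, ω₃, ω₄, ω₅ }ᶜ
  { ω₂ }  = { ω₁, ω₃, ω₄, ω₅ }ᶜ
  { ω₁, ω₂, ω₃ }  = { ω₂, ω₃ } ∪ { ω₁, ω₃ }
  { ω₁, ω₃, ω₅ }  = { ω₃ } ∪ { ω₁, ω₅ }
  { ω₁, ω₂, ω₃, ω₄ }  = { ω₂, ω₃, ω₄ } ∪ { ω₁, ω₃ }
  { ω₁, ω₂, ω₃, ω₅ }  = { ω₂, ω₃ } ∪ { ω₁, ω₅ }
  [18 total]
Pass 3 (6 new):
  { ω₄ }  = { ω₁, ω₂, ω₃, ω₅ }ᶜ
  { ω₅ }  = { ω₁, ω₂, ω₃, ω₄ }ᶜ
  { ω₁, ω₂ }  = { ω₂ } ∪ { ω₁ }
  { ω₂, ω₄ }  = { ω₁, ω₃, ω₅ }ᶜ
  { ω₄, ω₅ }  = { ω₁, ω₂, ω₃ }ᶜ
  { ω₁, ω₂, ω₅ }  = { ω₁, ω₅ } ∪ { ω₂ }
  [24 total]
Pass 4 (8 new):
  { ω₁, ω₄ }  = { ω₄ } ∪ { ω₁ }
  { ω₂, ω₅ }  = { ω₂ } ∪ { ω₅ }
  { ω₃, ω₄ }  = { ω₁, ω₂, ω₅ }ᶜ
  { ω₃, ω₅ }  = { ω₅ } ∪ { ω₃ }
  { ω₁, ω₂, ω₄ }  = { ω₁, ω₂ } ∪ { ω₄ }
  { ω₁, ω₃, ω₄ }  = { ω₁, ω₃ } ∪ { ω₄ }
  { ω₂, ω₃, ω₅ }  = { ω₅ } ∪ { ω₂, ω₃ }
  { ω₃, ω₄, ω₅ }  = { ω₁, ω₂ }ᶜ
  [32 total]
Pass 5 adds nothing — fixpoint reached.

Hence σ(𝒞) has 32 members: { {}, { ω₁ }, { ω₂ }, { ω₃ }, { ω₄ }, { ω₅ }, { ω₁, ω₂ }, { ω₁, ω₃ }, { ω₁, ω₄ }, { ω₁, ω₅ }, { ω₂, ω₃ }, { ω₂, ω₄ }, { ω₂, ω₅ }, { ω₃, ω₄ }, { ω₃, ω₅ }, { ω₄, ω₅ }, { ω₁, ω₂, ω₃ }, { ω₁, ω₂, ω₄ }, { ω₁, ω₂, ω₅ }, { ω₁, ω₃, ω₄ }, { ω₁, ω₃, ω₅ }, { ω₁, ω₄, ω₅ }, { ω₂, ω₃, ω₄ }, { ω₂, ω₃, ω₅ }, { ω₂, ω₄, ω₅ }, { ω₃, ω₄, ω₅ }, { ω₁, ω₂, ω₃, ω₄ }, { ω₁, ω₂, ω₃, ω₅ }, { ω₁, ω₂, ω₄, ω₅ }, { ω₁, ω₃, ω₄, ω₅ }, { ω₂, ω₃, ω₄, ω₅ }, S }.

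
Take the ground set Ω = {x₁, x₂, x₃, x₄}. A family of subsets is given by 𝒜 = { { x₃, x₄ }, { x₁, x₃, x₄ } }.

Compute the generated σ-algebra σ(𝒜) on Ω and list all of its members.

Begin from { {}, { x₃, x₄ }, { x₁, x₃, x₄ }, Ω } (that is, 𝒜 plus ∅ and Ω).
Step 1 adds 2:
  { x₂ }  = complement { x₁, x₃, x₄ }
  { x₁, x₂ }  = complement { x₃, x₄ }
Step 2 (1 new):
  { x₂, x₃, x₄ }  = { x₃, x₄ } ∪ { x₂ }
Step 3 adds 1:
  { x₁ }  = complement { x₂, x₃, x₄ }
After Step 4 the family is unchanged; done.

Hence σ(𝒜) has 8 members: { {}, { x₁ }, { x₂ }, { x₁, x₂ }, { x₃, x₄ }, { x₁, x₃, x₄ }, { x₂, x₃, x₄ }, Ω }.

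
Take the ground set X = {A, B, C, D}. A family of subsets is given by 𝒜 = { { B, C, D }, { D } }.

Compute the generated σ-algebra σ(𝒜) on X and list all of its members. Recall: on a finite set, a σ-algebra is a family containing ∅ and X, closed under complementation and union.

σ(𝒜) = { ∅, { A }, { D }, { A, D }, { B, C }, { A, B, C }, { B, C, D }, X }

Working:
Begin from { ∅, { D }, { B, C, D }, X } (that is, 𝒜 plus ∅ and X).
Iteration 1 (2 new):
  { A }  = complement { B, C, D }
  { A, B, C }  = complement { D }
  [6 total]
Iteration 2: +1 →
  { A, D }  = { D } ∪ { A }
  [7 total]
Iteration 3 adds 1:
  { B, C }  = complement { A, D }
  [8 total]
Iteration 4: no new sets; the family is a σ-algebra.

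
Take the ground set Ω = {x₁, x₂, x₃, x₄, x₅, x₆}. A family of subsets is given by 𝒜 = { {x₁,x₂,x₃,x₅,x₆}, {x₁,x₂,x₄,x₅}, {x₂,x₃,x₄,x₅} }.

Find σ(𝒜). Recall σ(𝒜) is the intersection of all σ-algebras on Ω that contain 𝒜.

Seed the family with 𝒜 together with ∅ and Ω: { {}, {x₁,x₂,x₄,x₅}, {x₂,x₃,x₄,x₅}, {x₁,x₂,x₃,x₅,x₆}, Ω }.
Step 1 adds 4:
  {x₄}  = complement {x₁,x₂,x₃,x₅,x₆}
  {x₁,x₆}  = complement {x₂,x₃,x₄,x₅}
  {x₃,x₆}  = complement {x₁,x₂,x₄,x₅}
  {x₁,x₂,x₃,x₄,x₅}  = {x₂,x₃,x₄,x₅} ∪ {x₁,x₂,x₄,x₅}
  (now 9)
Step 2. New:
  {x₆}  = complement {x₁,x₂,x₃,x₄,x₅}
  {x₁,x₃,x₆}  = {x₁,x₆} ∪ {x₃,x₆}
  {x₁,x₄,x₆}  = {x₁,x₆} ∪ {x₄}
  {x₃,x₄,x₆}  = {x₃,x₆} ∪ {x₄}
  {x₁,x₂,x₄,x₅,x₆}  = {x₁,x₆} ∪ {x₁,x₂,x₄,x₅}
  {x₂,x₃,x₄,x₅,x₆}  = {x₂,x₃,x₄,x₅} ∪ {x₃,x₆}
  (now 15)
Step 3 (7 new):
  {x₁}  = complement {x₂,x₃,x₄,x₅,x₆}
  {x₃}  = complement {x₁,x₂,x₄,x₅,x₆}
  {x₄,x₆}  = {x₄} ∪ {x₆}
  {x₁,x₂,x₅}  = complement {x₃,x₄,x₆}
  {x₂,x₃,x₅}  = complement {x₁,x₄,x₆}
  {x₂,x₄,x₅}  = complement {x₁,x₃,x₆}
  {x₁,x₃,x₄,x₆}  = {x₃,x₆} ∪ {x₁,x₄,x₆}
  (now 22)
Step 4. New:
  {x₁,x₃}  = {x₃} ∪ {x₁}
  {x₁,x₄}  = {x₄} ∪ {x₁}
  {x₂,x₅}  = complement {x₁,x₃,x₄,x₆}
  {x₃,x₄}  = {x₃} ∪ {x₄}
  {x₁,x₂,x₃,x₅}  = complement {x₄,x₆}
  {x₁,x₂,x₅,x₆}  = {x₁,x₆} ∪ {x₁,x₂,x₅}
  {x₂,x₃,x₅,x₆}  = {x₆} ∪ {x₂,x₃,x₅}
  {x₂,x₄,x₅,x₆}  = {x₄,x₆} ∪ {x₂,x₄,x₅}
  (now 30)
Step 5: +2 →
  {x₁,x₃,x₄}  = {x₃,x₄} ∪ {x₁}
  {x₂,x₅,x₆}  = {x₂,x₅} ∪ {x₆}
  (now 32)
Step 6 adds nothing — fixpoint reached.

|σ(𝒜)| = 32.  σ(𝒜) = { {}, {x₁}, {x₃}, {x₄}, {x₆}, {x₁,x₃}, {x₁,x₄}, {x₁,x₆}, {x₂,x₅}, {x₃,x₄}, {x₃,x₆}, {x₄,x₆}, {x₁,x₂,x₅}, {x₁,x₃,x₄}, {x₁,x₃,x₆}, {x₁,x₄,x₆}, {x₂,x₃,x₅}, {x₂,x₄,x₅}, {x₂,x₅,x₆}, {x₃,x₄,x₆}, {x₁,x₂,x₃,x₅}, {x₁,x₂,x₄,x₅}, {x₁,x₂,x₅,x₆}, {x₁,x₃,x₄,x₆}, {x₂,x₃,x₄,x₅}, {x₂,x₃,x₅,x₆}, {x₂,x₄,x₅,x₆}, {x₁,x₂,x₃,x₄,x₅}, {x₁,x₂,x₃,x₅,x₆}, {x₁,x₂,x₄,x₅,x₆}, {x₂,x₃,x₄,x₅,x₆}, Ω }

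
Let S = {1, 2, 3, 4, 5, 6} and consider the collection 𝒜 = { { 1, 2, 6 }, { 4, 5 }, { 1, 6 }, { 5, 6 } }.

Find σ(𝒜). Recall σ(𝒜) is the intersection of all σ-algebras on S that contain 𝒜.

|σ(𝒜)| = 64.  σ(𝒜) = { {}, { 1 }, { 2 }, { 3 }, { 4 }, { 5 }, { 6 }, { 1, 2 }, { 1, 3 }, { 1, 4 }, { 1, 5 }, { 1, 6 }, { 2, 3 }, { 2, 4 }, { 2, 5 }, { 2, 6 }, { 3, 4 }, { 3, 5 }, { 3, 6 }, { 4, 5 }, { 4, 6 }, { 5, 6 }, { 1, 2, 3 }, { 1, 2, 4 }, { 1, 2, 5 }, { 1, 2, 6 }, { 1, 3, 4 }, { 1, 3, 5 }, { 1, 3, 6 }, { 1, 4, 5 }, { 1, 4, 6 }, { 1, 5, 6 }, { 2, 3, 4 }, { 2, 3, 5 }, { 2, 3, 6 }, { 2, 4, 5 }, { 2, 4, 6 }, { 2, 5, 6 }, { 3, 4, 5 }, { 3, 4, 6 }, { 3, 5, 6 }, { 4, 5, 6 }, { 1, 2, 3, 4 }, { 1, 2, 3, 5 }, { 1, 2, 3, 6 }, { 1, 2, 4, 5 }, { 1, 2, 4, 6 }, { 1, 2, 5, 6 }, { 1, 3, 4, 5 }, { 1, 3, 4, 6 }, { 1, 3, 5, 6 }, { 1, 4, 5, 6 }, { 2, 3, 4, 5 }, { 2, 3, 4, 6 }, { 2, 3, 5, 6 }, { 2, 4, 5, 6 }, { 3, 4, 5, 6 }, { 1, 2, 3, 4, 5 }, { 1, 2, 3, 4, 6 }, { 1, 2, 3, 5, 6 }, { 1, 2, 4, 5, 6 }, { 1, 3, 4, 5, 6 }, { 2, 3, 4, 5, 6 }, S }

Derivation:
Seed the family with 𝒜 together with ∅ and S: { {}, { 1, 6 }, { 4, 5 }, { 5, 6 }, { 1, 2, 6 }, S }.
Iteration 1. New:
  { 1, 5, 6 }  = { 5, 6 } ∪ { 1, 6 }
  { 3, 4, 5 }  = complement { 1, 2, 6 }
  { 4, 5, 6 }  = { 4, 5 } ∪ { 5, 6 }
  { 1, 2, 3, 4 }  = complement { 5, 6 }
  { 1, 2, 3, 6 }  = complement { 4, 5 }
  { 1, 2, 5, 6 }  = { 5, 6 } ∪ { 1, 2, 6 }
  { 1, 4, 5, 6 }  = { 4, 5 } ∪ { 1, 6 }
  { 2, 3, 4, 5 }  = complement { 1, 6 }
  { 1, 2, 4, 5, 6 }  = { 4, 5 } ∪ { 1, 2, 6 }
  (now 15)
Iteration 2. New:
  { 3 }  = complement { 1, 2, 4, 5, 6 }
  { 2, 3 }  = complement { 1, 4, 5, 6 }
  { 3, 4 }  = complement { 1, 2, 5, 6 }
  { 1, 2, 3 }  = complement { 4, 5, 6 }
  { 2, 3, 4 }  = complement { 1, 5, 6 }
  { 3, 4, 5, 6 }  = { 3, 4, 5 } ∪ { 5, 6 }
  { 1, 2, 3, 4, 5 }  = { 3, 4, 5 } ∪ { 1, 2, 3, 4 }
  { 1, 2, 3, 4, 6 }  = { 1, 6 } ∪ { 1, 2, 3, 4 }
  { 1, 2, 3, 5, 6 }  = { 5, 6 } ∪ { 1, 2, 3, 6 }
  { 1, 3, 4, 5, 6 }  = { 3, 4, 5 } ∪ { 1, 6 }
  { 2, 3, 4, 5, 6 }  = { 5, 6 } ∪ { 2, 3, 4, 5 }
  (now 26)
Iteration 3: +11 →
  { 1 }  = complement { 2, 3, 4, 5, 6 }
  { 2 }  = complement { 1, 3, 4, 5, 6 }
  { 4 }  = complement { 1, 2, 3, 5, 6 }
  { 5 }  = complement { 1, 2, 3, 4, 6 }
  { 6 }  = complement { 1, 2, 3, 4, 5 }
  { 1, 2 }  = complement { 3, 4, 5, 6 }
  { 1, 3, 6 }  = { 1, 6 } ∪ { 3 }
  { 3, 5, 6 }  = { 5, 6 } ∪ { 3 }
  { 1, 3, 4, 6 }  = { 3, 4 } ∪ { 1, 6 }
  { 1, 3, 5, 6 }  = { 1, 5, 6 } ∪ { 3 }
  { 2, 3, 5, 6 }  = { 5, 6 } ∪ { 2, 3 }
  (now 37)
Iteration 4. New:
  { 1, 3 }  = { 1 } ∪ { 3 }
  { 1, 4 }  = complement { 2, 3, 5, 6 }
  { 1, 5 }  = { 1 } ∪ { 5 }
  { 2, 4 }  = complement { 1, 3, 5, 6 }
  { 2, 5 }  = complement { 1, 3, 4, 6 }
  { 2, 6 }  = { 2 } ∪ { 6 }
  { 3, 5 }  = { 5 } ∪ { 3 }
  { 3, 6 }  = { 6 } ∪ { 3 }
  { 4, 6 }  = { 6 } ∪ { 4 }
  { 1, 2, 4 }  = complement { 3, 5, 6 }
  { 1, 2, 5 }  = { 1, 2 } ∪ { 5 }
  { 1, 3, 4 }  = { 3, 4 } ∪ { 1 }
  { 1, 4, 5 }  = { 1 } ∪ { 4, 5 }
  { 1, 4, 6 }  = { 1, 6 } ∪ { 4 }
  { 2, 3, 5 }  = { 5 } ∪ { 2, 3 }
  { 2, 3, 6 }  = { 6 } ∪ { 2, 3 }
  { 2, 4, 5 }  = complement { 1, 3, 6 }
  { 2, 5, 6 }  = { 5, 6 } ∪ { 2 }
  { 3, 4, 6 }  = { 3, 4 } ∪ { 6 }
  { 1, 2, 3, 5 }  = { 1, 2, 3 } ∪ { 5 }
  { 1, 2, 4, 5 }  = { 1, 2 } ∪ { 4, 5 }
  { 1, 2, 4, 6 }  = { 4 } ∪ { 1, 2, 6 }
  { 1, 3, 4, 5 }  = { 3, 4, 5 } ∪ { 1 }
  { 2, 3, 4, 6 }  = { 6 } ∪ { 2, 3, 4 }
  { 2, 4, 5, 6 }  = { 2 } ∪ { 4, 5, 6 }
  (now 62)
Iteration 5: 2 new —
  { 1, 3, 5 }  = { 1, 3 } ∪ { 1, 5 }
  { 2, 4, 6 }  = { 2 } ∪ { 4, 6 }
  (now 64)
Iteration 6: no new sets; the family is a σ-algebra.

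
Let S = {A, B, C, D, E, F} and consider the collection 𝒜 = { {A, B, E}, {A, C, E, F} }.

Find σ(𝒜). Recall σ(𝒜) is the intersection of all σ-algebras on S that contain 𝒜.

σ(𝒜) = { {}, {B}, {D}, {A, E}, {B, D}, {C, F}, {A, B, E}, {A, D, E}, {B, C, F}, {C, D, F}, {A, B, D, E}, {A, C, E, F}, {B, C, D, F}, {A, B, C, E, F}, {A, C, D, E, F}, S }

Derivation:
Initial family (4 sets): { {}, {A, B, E}, {A, C, E, F}, S }.
Round 1 (3 new):
  {B, D}  = complement {A, C, E, F}
  {C, D, F}  = complement {A, B, E}
  {A, B, C, E, F}  = {A, B, E} ∪ {A, C, E, F}
  [7 total]
Round 2 adds 4:
  {D}  = complement {A, B, C, E, F}
  {A, B, D, E}  = {A, B, E} ∪ {B, D}
  {B, C, D, F}  = {C, D, F} ∪ {B, D}
  {A, C, D, E, F}  = {A, C, E, F} ∪ {C, D, F}
  [11 total]
Round 3 adds 3:
  {B}  = complement {A, C, D, E, F}
  {A, E}  = complement {B, C, D, F}
  {C, F}  = complement {A, B, D, E}
  [14 total]
Round 4. New:
  {A, D, E}  = {A, E} ∪ {D}
  {B, C, F}  = {C, F} ∪ {B}
  [16 total]
Round 5: no new sets; the family is a σ-algebra.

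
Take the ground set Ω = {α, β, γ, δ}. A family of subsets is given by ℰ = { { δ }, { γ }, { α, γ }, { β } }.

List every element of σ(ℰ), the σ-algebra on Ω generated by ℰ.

|σ(ℰ)| = 16.  σ(ℰ) = { {  }, { α }, { β }, { γ }, { δ }, { α, β }, { α, γ }, { α, δ }, { β, γ }, { β, δ }, { γ, δ }, { α, β, γ }, { α, β, δ }, { α, γ, δ }, { β, γ, δ }, Ω }

Check:
Take S₀ = ℰ ∪ {∅, Ω} = { {  }, { β }, { γ }, { δ }, { α, γ }, Ω }.
Pass 1 (6 new):
  { β, γ }  = { γ } ∪ { β }
  { β, δ }  = Ω∖{ α, γ }
  { γ, δ }  = { γ } ∪ { δ }
  { α, β, γ }  = Ω∖{ δ }
  { α, β, δ }  = Ω∖{ γ }
  { α, γ, δ }  = Ω∖{ β }
  [12 total]
Pass 2. New:
  { α, β }  = Ω∖{ γ, δ }
  { α, δ }  = Ω∖{ β, γ }
  { β, γ, δ }  = { γ, δ } ∪ { β }
  [15 total]
Pass 3. New:
  { α }  = Ω∖{ β, γ, δ }
  [16 total]
After Pass 4 the family is unchanged; done.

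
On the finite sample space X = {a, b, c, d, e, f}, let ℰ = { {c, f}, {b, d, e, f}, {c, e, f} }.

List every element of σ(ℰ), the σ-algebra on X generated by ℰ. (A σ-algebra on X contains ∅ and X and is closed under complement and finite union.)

σ(ℰ) (32 sets): { {}, {a}, {c}, {e}, {f}, {a, c}, {a, e}, {a, f}, {b, d}, {c, e}, {c, f}, {e, f}, {a, b, d}, {a, c, e}, {a, c, f}, {a, e, f}, {b, c, d}, {b, d, e}, {b, d, f}, {c, e, f}, {a, b, c, d}, {a, b, d, e}, {a, b, d, f}, {a, c, e, f}, {b, c, d, e}, {b, c, d, f}, {b, d, e, f}, {a, b, c, d, e}, {a, b, c, d, f}, {a, b, d, e, f}, {b, c, d, e, f}, X }

Check:
Initial family (5 sets): { {}, {c, f}, {c, e, f}, {b, d, e, f}, X }.
Pass 1 adds 4:
  {a, c}  = {b, d, e, f}ᶜ
  {a, b, d}  = {c, e, f}ᶜ
  {a, b, d, e}  = {c, f}ᶜ
  {b, c, d, e, f}  = {b, d, e, f} ∪ {c, f}
Pass 2: +7 →
  {a}  = {b, c, d, e, f}ᶜ
  {a, c, f}  = {a, c} ∪ {c, f}
  {a, b, c, d}  = {a, b, d} ∪ {a, c}
  {a, c, e, f}  = {a, c} ∪ {c, e, f}
  {a, b, c, d, e}  = {a, b, d, e} ∪ {a, c}
  {a, b, c, d, f}  = {a, b, d} ∪ {c, f}
  {a, b, d, e, f}  = {a, b, d, e} ∪ {b, d, e, f}
Pass 3 (6 new):
  {c}  = {a, b, d, e, f}ᶜ
  {e}  = {a, b, c, d, f}ᶜ
  {f}  = {a, b, c, d, e}ᶜ
  {b, d}  = {a, c, e, f}ᶜ
  {e, f}  = {a, b, c, d}ᶜ
  {b, d, e}  = {a, c, f}ᶜ
Pass 4 (10 new):
  {a, e}  = {e} ∪ {a}
  {a, f}  = {f} ∪ {a}
  {c, e}  = {e} ∪ {c}
  {a, c, e}  = {e} ∪ {a, c}
  {a, e, f}  = {e, f} ∪ {a}
  {b, c, d}  = {c} ∪ {b, d}
  {b, d, f}  = {f} ∪ {b, d}
  {a, b, d, f}  = {f} ∪ {a, b, d}
  {b, c, d, e}  = {c} ∪ {b, d, e}
  {b, c, d, f}  = {c, f} ∪ {b, d}
Pass 5: already closed under ᶜ and ∪.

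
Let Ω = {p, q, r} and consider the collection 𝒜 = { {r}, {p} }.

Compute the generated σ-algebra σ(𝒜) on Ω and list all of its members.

σ(𝒜) = { {}, {p}, {q}, {r}, {p, q}, {p, r}, {q, r}, Ω }

Trace:
Seed the family with 𝒜 together with ∅ and Ω: { {}, {p}, {r}, Ω }.
Round 1: 3 new —
  {p, q}  = {r}ᶜ
  {p, r}  = {r} ∪ {p}
  {q, r}  = {p}ᶜ
  [7 total]
Round 2: +1 →
  {q}  = {p, r}ᶜ
  [8 total]
Round 3: closed — nothing new.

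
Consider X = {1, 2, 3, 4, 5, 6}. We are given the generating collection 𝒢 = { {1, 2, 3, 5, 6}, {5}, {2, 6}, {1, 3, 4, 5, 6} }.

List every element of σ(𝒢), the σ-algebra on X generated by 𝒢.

Initial family (6 sets): { {}, {5}, {2, 6}, {1, 2, 3, 5, 6}, {1, 3, 4, 5, 6}, X }.
Step 1. New:
  {2}  = X∖{1, 3, 4, 5, 6}
  {4}  = X∖{1, 2, 3, 5, 6}
  {2, 5, 6}  = {2, 6} ∪ {5}
  {1, 3, 4, 5}  = X∖{2, 6}
  {1, 2, 3, 4, 6}  = X∖{5}
Step 2 (7 new):
  {2, 4}  = {2} ∪ {4}
  {2, 5}  = {2} ∪ {5}
  {4, 5}  = {5} ∪ {4}
  {1, 3, 4}  = X∖{2, 5, 6}
  {2, 4, 6}  = {2, 6} ∪ {4}
  {2, 4, 5, 6}  = {2, 5, 6} ∪ {4}
  {1, 2, 3, 4, 5}  = {2} ∪ {1, 3, 4, 5}
Step 3. New:
  {6}  = X∖{1, 2, 3, 4, 5}
  {1, 3}  = X∖{2, 4, 5, 6}
  {1, 3, 5}  = X∖{2, 4, 6}
  {2, 4, 5}  = {4, 5} ∪ {2, 5}
  {1, 2, 3, 4}  = {1, 3, 4} ∪ {2}
  {1, 2, 3, 6}  = X∖{4, 5}
  {1, 3, 4, 6}  = X∖{2, 5}
  {1, 3, 5, 6}  = X∖{2, 4}
Step 4: +6 →
  {4, 6}  = {6} ∪ {4}
  {5, 6}  = X∖{1, 2, 3, 4}
  {1, 2, 3}  = {2} ∪ {1, 3}
  {1, 3, 6}  = X∖{2, 4, 5}
  {4, 5, 6}  = {6} ∪ {4, 5}
  {1, 2, 3, 5}  = {2, 5} ∪ {1, 3, 5}
Step 5 adds nothing — fixpoint reached.

σ(𝒢) = { {}, {2}, {4}, {5}, {6}, {1, 3}, {2, 4}, {2, 5}, {2, 6}, {4, 5}, {4, 6}, {5, 6}, {1, 2, 3}, {1, 3, 4}, {1, 3, 5}, {1, 3, 6}, {2, 4, 5}, {2, 4, 6}, {2, 5, 6}, {4, 5, 6}, {1, 2, 3, 4}, {1, 2, 3, 5}, {1, 2, 3, 6}, {1, 3, 4, 5}, {1, 3, 4, 6}, {1, 3, 5, 6}, {2, 4, 5, 6}, {1, 2, 3, 4, 5}, {1, 2, 3, 4, 6}, {1, 2, 3, 5, 6}, {1, 3, 4, 5, 6}, X }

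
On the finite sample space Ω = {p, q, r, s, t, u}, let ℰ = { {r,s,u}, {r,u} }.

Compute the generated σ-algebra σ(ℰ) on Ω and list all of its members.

Take S₀ = ℰ ∪ {∅, Ω} = { {}, {r,u}, {r,s,u}, Ω }.
Step 1 adds 2:
  {p,q,t}  = Ω∖{r,s,u}
  {p,q,s,t}  = Ω∖{r,u}
  |family| = 6
Step 2: 1 new —
  {p,q,r,t,u}  = {p,q,t} ∪ {r,u}
  |family| = 7
Step 3 adds 1:
  {s}  = Ω∖{p,q,r,t,u}
  |family| = 8
Step 4: closed — nothing new.

σ(ℰ) = { {}, {s}, {r,u}, {p,q,t}, {r,s,u}, {p,q,s,t}, {p,q,r,t,u}, Ω }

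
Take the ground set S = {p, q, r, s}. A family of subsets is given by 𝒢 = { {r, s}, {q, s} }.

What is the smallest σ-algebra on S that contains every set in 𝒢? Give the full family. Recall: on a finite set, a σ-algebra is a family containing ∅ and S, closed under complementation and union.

Start: 𝒢 ∪ {∅, S} = { {}, {q, s}, {r, s}, S }.
Round 1 adds 3:
  {p, q}  = ᶜ of {r, s}
  {p, r}  = ᶜ of {q, s}
  {q, r, s}  = {r, s} ∪ {q, s}
  — 7 sets.
Round 2: 4 new —
  {p}  = ᶜ of {q, r, s}
  {p, q, r}  = {p, q} ∪ {p, r}
  {p, q, s}  = {p, q} ∪ {q, s}
  {p, r, s}  = {r, s} ∪ {p, r}
  — 11 sets.
Round 3: +3 →
  {q}  = ᶜ of {p, r, s}
  {r}  = ᶜ of {p, q, s}
  {s}  = ᶜ of {p, q, r}
  — 14 sets.
Round 4: +2 →
  {p, s}  = {s} ∪ {p}
  {q, r}  = {r} ∪ {q}
  — 16 sets.
Round 5: closed — nothing new.

Therefore σ(𝒢) = { {}, {p}, {q}, {r}, {s}, {p, q}, {p, r}, {p, s}, {q, r}, {q, s}, {r, s}, {p, q, r}, {p, q, s}, {p, r, s}, {q, r, s}, S } (|σ(𝒢)| = 16).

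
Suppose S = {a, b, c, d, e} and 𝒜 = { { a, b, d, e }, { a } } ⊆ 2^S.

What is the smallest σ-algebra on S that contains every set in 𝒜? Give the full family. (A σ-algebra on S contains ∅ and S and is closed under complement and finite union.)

σ(𝒜) (8 sets): { ∅, { a }, { c }, { a, c }, { b, d, e }, { a, b, d, e }, { b, c, d, e }, S }

Trace:
Initial family (4 sets): { ∅, { a }, { a, b, d, e }, S }.
Round 1. New:
  { c }  = complement { a, b, d, e }
  { b, c, d, e }  = complement { a }
  (now 6)
Round 2. New:
  { a, c }  = { c } ∪ { a }
  (now 7)
Round 3 adds 1:
  { b, d, e }  = complement { a, c }
  (now 8)
Round 4: stable.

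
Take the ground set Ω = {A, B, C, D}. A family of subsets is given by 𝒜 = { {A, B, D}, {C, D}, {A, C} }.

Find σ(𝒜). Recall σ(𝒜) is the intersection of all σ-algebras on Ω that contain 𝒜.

Seed the family with 𝒜 together with ∅ and Ω: { ∅, {A, C}, {C, D}, {A, B, D}, Ω }.
Step 1 adds 4:
  {C}  = {A, B, D}ᶜ
  {A, B}  = {C, D}ᶜ
  {B, D}  = {A, C}ᶜ
  {A, C, D}  = {C, D} ∪ {A, C}
  (now 9)
Step 2 (3 new):
  {B}  = {A, C, D}ᶜ
  {A, B, C}  = {A, B} ∪ {C}
  {B, C, D}  = {C, D} ∪ {B, D}
  (now 12)
Step 3: 3 new —
  {A}  = {B, C, D}ᶜ
  {D}  = {A, B, C}ᶜ
  {B, C}  = {C} ∪ {B}
  (now 15)
Step 4: +1 →
  {A, D}  = {B, C}ᶜ
  (now 16)
Step 5: already closed under ᶜ and ∪.

σ(𝒜) = { ∅, {A}, {B}, {C}, {D}, {A, B}, {A, C}, {A, D}, {B, C}, {B, D}, {C, D}, {A, B, C}, {A, B, D}, {A, C, D}, {B, C, D}, Ω }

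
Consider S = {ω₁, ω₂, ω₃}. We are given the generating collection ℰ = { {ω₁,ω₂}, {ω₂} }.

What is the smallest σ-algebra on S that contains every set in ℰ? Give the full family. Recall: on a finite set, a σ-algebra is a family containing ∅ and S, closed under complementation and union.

Initial family (4 sets): { {}, {ω₂}, {ω₁,ω₂}, S }.
Round 1: 2 new —
  {ω₃}  = S∖{ω₁,ω₂}
  {ω₁,ω₃}  = S∖{ω₂}
Round 2: 1 new —
  {ω₂,ω₃}  = {ω₃} ∪ {ω₂}
Round 3 adds 1:
  {ω₁}  = S∖{ω₂,ω₃}
Round 4 adds nothing — fixpoint reached.

σ(ℰ) = { {}, {ω₁}, {ω₂}, {ω₃}, {ω₁,ω₂}, {ω₁,ω₃}, {ω₂,ω₃}, S }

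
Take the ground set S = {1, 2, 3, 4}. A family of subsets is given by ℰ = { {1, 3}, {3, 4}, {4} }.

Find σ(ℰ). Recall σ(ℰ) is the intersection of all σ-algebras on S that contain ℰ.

Begin from { ∅, {4}, {1, 3}, {3, 4}, S } (that is, ℰ plus ∅ and S).
Round 1 (4 new):
  {1, 2}  = S∖{3, 4}
  {2, 4}  = S∖{1, 3}
  {1, 2, 3}  = S∖{4}
  {1, 3, 4}  = {3, 4} ∪ {1, 3}
  |family| = 9
Round 2: +3 →
  {2}  = S∖{1, 3, 4}
  {1, 2, 4}  = {1, 2} ∪ {4}
  {2, 3, 4}  = {3, 4} ∪ {2, 4}
  |family| = 12
Round 3: 2 new —
  {1}  = S∖{2, 3, 4}
  {3}  = S∖{1, 2, 4}
  |family| = 14
Round 4. New:
  {1, 4}  = {4} ∪ {1}
  {2, 3}  = {3} ∪ {2}
  |family| = 16
Round 5: closed — nothing new.

σ(ℰ) = { ∅, {1}, {2}, {3}, {4}, {1, 2}, {1, 3}, {1, 4}, {2, 3}, {2, 4}, {3, 4}, {1, 2, 3}, {1, 2, 4}, {1, 3, 4}, {2, 3, 4}, S }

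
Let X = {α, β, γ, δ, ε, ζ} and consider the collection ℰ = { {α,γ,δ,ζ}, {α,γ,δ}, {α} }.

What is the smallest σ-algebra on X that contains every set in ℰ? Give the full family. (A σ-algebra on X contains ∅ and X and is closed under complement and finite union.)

σ(ℰ) = { {}, {α}, {ζ}, {α,ζ}, {β,ε}, {γ,δ}, {α,β,ε}, {α,γ,δ}, {β,ε,ζ}, {γ,δ,ζ}, {α,β,ε,ζ}, {α,γ,δ,ζ}, {β,γ,δ,ε}, {α,β,γ,δ,ε}, {β,γ,δ,ε,ζ}, X }

Derivation:
Take S₀ = ℰ ∪ {∅, X} = { {}, {α}, {α,γ,δ}, {α,γ,δ,ζ}, X }.
Step 1: +3 →
  {β,ε}  = ᶜ of {α,γ,δ,ζ}
  {β,ε,ζ}  = ᶜ of {α,γ,δ}
  {β,γ,δ,ε,ζ}  = ᶜ of {α}
  [8 total]
Step 2: +3 →
  {α,β,ε}  = {β,ε} ∪ {α}
  {α,β,ε,ζ}  = {β,ε,ζ} ∪ {α}
  {α,β,γ,δ,ε}  = {β,ε} ∪ {α,γ,δ}
  [11 total]
Step 3 adds 3:
  {ζ}  = ᶜ of {α,β,γ,δ,ε}
  {γ,δ}  = ᶜ of {α,β,ε,ζ}
  {γ,δ,ζ}  = ᶜ of {α,β,ε}
  [14 total]
Step 4: 2 new —
  {α,ζ}  = {ζ} ∪ {α}
  {β,γ,δ,ε}  = {β,ε} ∪ {γ,δ}
  [16 total]
Step 5 adds nothing — fixpoint reached.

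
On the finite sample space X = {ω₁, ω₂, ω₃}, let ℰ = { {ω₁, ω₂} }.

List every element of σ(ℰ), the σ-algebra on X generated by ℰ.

σ(ℰ) = { {}, {ω₃}, {ω₁, ω₂}, X }

Trace:
Seed the family with ℰ together with ∅ and X: { {}, {ω₁, ω₂}, X }.
Step 1. New:
  {ω₃}  = ᶜ of {ω₁, ω₂}
  (now 4)
Step 2 adds nothing — fixpoint reached.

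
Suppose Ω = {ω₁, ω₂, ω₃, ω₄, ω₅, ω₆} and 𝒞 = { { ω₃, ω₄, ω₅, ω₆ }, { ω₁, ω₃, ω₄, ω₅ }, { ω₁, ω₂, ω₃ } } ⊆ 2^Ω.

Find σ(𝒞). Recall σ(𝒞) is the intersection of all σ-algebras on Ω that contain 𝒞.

Seed the family with 𝒞 together with ∅ and Ω: { {}, { ω₁, ω₂, ω₃ }, { ω₁, ω₃, ω₄, ω₅ }, { ω₃, ω₄, ω₅, ω₆ }, Ω }.
Round 1: +5 →
  { ω₁, ω₂ }  = Ω∖{ ω₃, ω₄, ω₅, ω₆ }
  { ω₂, ω₆ }  = Ω∖{ ω₁, ω₃, ω₄, ω₅ }
  { ω₄, ω₅, ω₆ }  = Ω∖{ ω₁, ω₂, ω₃ }
  { ω₁, ω₂, ω₃, ω₄, ω₅ }  = { ω₁, ω₂, ω₃ } ∪ { ω₁, ω₃, ω₄, ω₅ }
  { ω₁, ω₃, ω₄, ω₅, ω₆ }  = { ω₁, ω₃, ω₄, ω₅ } ∪ { ω₃, ω₄, ω₅, ω₆ }
  |family| = 10
Round 2. New:
  { ω₂ }  = Ω∖{ ω₁, ω₃, ω₄, ω₅, ω₆ }
  { ω₆ }  = Ω∖{ ω₁, ω₂, ω₃, ω₄, ω₅ }
  { ω₁, ω₂, ω₆ }  = { ω₁, ω₂ } ∪ { ω₂, ω₆ }
  { ω₁, ω₂, ω₃, ω₆ }  = { ω₁, ω₂, ω₃ } ∪ { ω₂, ω₆ }
  { ω₂, ω₄, ω₅, ω₆ }  = { ω₂, ω₆ } ∪ { ω₄, ω₅, ω₆ }
  { ω₁, ω₂, ω₄, ω₅, ω₆ }  = { ω₁, ω₂ } ∪ { ω₄, ω₅, ω₆ }
  { ω₂, ω₃, ω₄, ω₅, ω₆ }  = { ω₃, ω₄, ω₅, ω₆ } ∪ { ω₂, ω₆ }
  |family| = 17
Round 3: 5 new —
  { ω₁ }  = Ω∖{ ω₂, ω₃, ω₄, ω₅, ω₆ }
  { ω₃ }  = Ω∖{ ω₁, ω₂, ω₄, ω₅, ω₆ }
  { ω₁, ω₃ }  = Ω∖{ ω₂, ω₄, ω₅, ω₆ }
  { ω₄, ω₅ }  = Ω∖{ ω₁, ω₂, ω₃, ω₆ }
  { ω₃, ω₄, ω₅ }  = Ω∖{ ω₁, ω₂, ω₆ }
  |family| = 22
Round 4: 10 new —
  { ω₁, ω₆ }  = { ω₆ } ∪ { ω₁ }
  { ω₂, ω₃ }  = { ω₂ } ∪ { ω₃ }
  { ω₃, ω₆ }  = { ω₆ } ∪ { ω₃ }
  { ω₁, ω₃, ω₆ }  = { ω₆ } ∪ { ω₁, ω₃ }
  { ω₁, ω₄, ω₅ }  = { ω₄, ω₅ } ∪ { ω₁ }
  { ω₂, ω₃, ω₆ }  = { ω₂, ω₆ } ∪ { ω₃ }
  { ω₂, ω₄, ω₅ }  = { ω₂ } ∪ { ω₄, ω₅ }
  { ω₁, ω₂, ω₄, ω₅ }  = { ω₁, ω₂ } ∪ { ω₄, ω₅ }
  { ω₁, ω₄, ω₅, ω₆ }  = { ω₄, ω₅, ω₆ } ∪ { ω₁ }
  { ω₂, ω₃, ω₄, ω₅ }  = { ω₃, ω₄, ω₅ } ∪ { ω₂ }
  |family| = 32
Round 5: stable.

σ(𝒞) = { {}, { ω₁ }, { ω₂ }, { ω₃ }, { ω₆ }, { ω₁, ω₂ }, { ω₁, ω₃ }, { ω₁, ω₆ }, { ω₂, ω₃ }, { ω₂, ω₆ }, { ω₃, ω₆ }, { ω₄, ω₅ }, { ω₁, ω₂, ω₃ }, { ω₁, ω₂, ω₆ }, { ω₁, ω₃, ω₆ }, { ω₁, ω₄, ω₅ }, { ω₂, ω₃, ω₆ }, { ω₂, ω₄, ω₅ }, { ω₃, ω₄, ω₅ }, { ω₄, ω₅, ω₆ }, { ω₁, ω₂, ω₃, ω₆ }, { ω₁, ω₂, ω₄, ω₅ }, { ω₁, ω₃, ω₄, ω₅ }, { ω₁, ω₄, ω₅, ω₆ }, { ω₂, ω₃, ω₄, ω₅ }, { ω₂, ω₄, ω₅, ω₆ }, { ω₃, ω₄, ω₅, ω₆ }, { ω₁, ω₂, ω₃, ω₄, ω₅ }, { ω₁, ω₂, ω₄, ω₅, ω₆ }, { ω₁, ω₃, ω₄, ω₅, ω₆ }, { ω₂, ω₃, ω₄, ω₅, ω₆ }, Ω }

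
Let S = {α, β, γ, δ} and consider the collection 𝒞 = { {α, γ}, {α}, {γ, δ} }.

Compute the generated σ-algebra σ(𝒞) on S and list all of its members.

σ(𝒞) (16 sets): { {}, {α}, {β}, {γ}, {δ}, {α, β}, {α, γ}, {α, δ}, {β, γ}, {β, δ}, {γ, δ}, {α, β, γ}, {α, β, δ}, {α, γ, δ}, {β, γ, δ}, S }

Derivation:
Seed the family with 𝒞 together with ∅ and S: { {}, {α}, {α, γ}, {γ, δ}, S }.
Round 1. New:
  {α, β}  = S∖{γ, δ}
  {β, δ}  = S∖{α, γ}
  {α, γ, δ}  = {γ, δ} ∪ {α, γ}
  {β, γ, δ}  = S∖{α}
  [9 total]
Round 2 (3 new):
  {β}  = S∖{α, γ, δ}
  {α, β, γ}  = {α, β} ∪ {α, γ}
  {α, β, δ}  = {α, β} ∪ {β, δ}
  [12 total]
Round 3: +2 →
  {γ}  = S∖{α, β, δ}
  {δ}  = S∖{α, β, γ}
  [14 total]
Round 4: 2 new —
  {α, δ}  = {δ} ∪ {α}
  {β, γ}  = {γ} ∪ {β}
  [16 total]
Round 5: closed — nothing new.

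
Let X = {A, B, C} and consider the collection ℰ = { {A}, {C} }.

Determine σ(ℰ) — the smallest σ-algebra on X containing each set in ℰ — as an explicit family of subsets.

Initial family (4 sets): { ∅, {A}, {C}, X }.
Round 1: +3 →
  {A,B}  = complement {C}
  {A,C}  = {C} ∪ {A}
  {B,C}  = complement {A}
  — 7 sets.
Round 2 (1 new):
  {B}  = complement {A,C}
  — 8 sets.
After Round 3 the family is unchanged; done.

Therefore σ(ℰ) = { ∅, {A}, {B}, {C}, {A,B}, {A,C}, {B,C}, X } (|σ(ℰ)| = 8).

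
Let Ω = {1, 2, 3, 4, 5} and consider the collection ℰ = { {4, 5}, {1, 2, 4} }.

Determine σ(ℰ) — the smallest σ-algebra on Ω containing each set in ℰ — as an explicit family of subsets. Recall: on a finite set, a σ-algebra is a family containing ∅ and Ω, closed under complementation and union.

Take S₀ = ℰ ∪ {∅, Ω} = { ∅, {4, 5}, {1, 2, 4}, Ω }.
Pass 1 (3 new):
  {3, 5}  = {1, 2, 4}ᶜ
  {1, 2, 3}  = {4, 5}ᶜ
  {1, 2, 4, 5}  = {4, 5} ∪ {1, 2, 4}
  (now 7)
Pass 2 (4 new):
  {3}  = {1, 2, 4, 5}ᶜ
  {3, 4, 5}  = {4, 5} ∪ {3, 5}
  {1, 2, 3, 4}  = {1, 2, 3} ∪ {1, 2, 4}
  {1, 2, 3, 5}  = {1, 2, 3} ∪ {3, 5}
  (now 11)
Pass 3. New:
  {4}  = {1, 2, 3, 5}ᶜ
  {5}  = {1, 2, 3, 4}ᶜ
  {1, 2}  = {3, 4, 5}ᶜ
  (now 14)
Pass 4: +2 →
  {3, 4}  = {3} ∪ {4}
  {1, 2, 5}  = {1, 2} ∪ {5}
  (now 16)
Pass 5: stable.

Therefore σ(ℰ) = { ∅, {3}, {4}, {5}, {1, 2}, {3, 4}, {3, 5}, {4, 5}, {1, 2, 3}, {1, 2, 4}, {1, 2, 5}, {3, 4, 5}, {1, 2, 3, 4}, {1, 2, 3, 5}, {1, 2, 4, 5}, Ω } (|σ(ℰ)| = 16).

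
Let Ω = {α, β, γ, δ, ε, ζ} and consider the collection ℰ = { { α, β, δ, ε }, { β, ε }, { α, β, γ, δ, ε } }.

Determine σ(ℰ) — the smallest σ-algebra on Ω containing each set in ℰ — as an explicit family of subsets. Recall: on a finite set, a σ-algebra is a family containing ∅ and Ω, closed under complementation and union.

Answer: σ(ℰ) = { ∅, { γ }, { ζ }, { α, δ }, { β, ε }, { γ, ζ }, { α, γ, δ }, { α, δ, ζ }, { β, γ, ε }, { β, ε, ζ }, { α, β, δ, ε }, { α, γ, δ, ζ }, { β, γ, ε, ζ }, { α, β, γ, δ, ε }, { α, β, δ, ε, ζ }, Ω }

Working:
Take S₀ = ℰ ∪ {∅, Ω} = { ∅, { β, ε }, { α, β, δ, ε }, { α, β, γ, δ, ε }, Ω }.
Step 1: +3 →
  { ζ }  = { α, β, γ, δ, ε }ᶜ
  { γ, ζ }  = { α, β, δ, ε }ᶜ
  { α, γ, δ, ζ }  = { β, ε }ᶜ
  — 8 sets.
Step 2. New:
  { β, ε, ζ }  = { β, ε } ∪ { ζ }
  { β, γ, ε, ζ }  = { β, ε } ∪ { γ, ζ }
  { α, β, δ, ε, ζ }  = { α, β, δ, ε } ∪ { ζ }
  — 11 sets.
Step 3 (3 new):
  { γ }  = { α, β, δ, ε, ζ }ᶜ
  { α, δ }  = { β, γ, ε, ζ }ᶜ
  { α, γ, δ }  = { β, ε, ζ }ᶜ
  — 14 sets.
Step 4. New:
  { α, δ, ζ }  = { α, δ } ∪ { ζ }
  { β, γ, ε }  = { γ } ∪ { β, ε }
  — 16 sets.
After Step 5 the family is unchanged; done.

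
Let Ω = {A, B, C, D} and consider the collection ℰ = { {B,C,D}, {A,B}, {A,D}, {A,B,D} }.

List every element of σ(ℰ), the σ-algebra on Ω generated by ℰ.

Initial family (6 sets): { {}, {A,B}, {A,D}, {A,B,D}, {B,C,D}, Ω }.
Iteration 1 (4 new):
  {A}  = ᶜ of {B,C,D}
  {C}  = ᶜ of {A,B,D}
  {B,C}  = ᶜ of {A,D}
  {C,D}  = ᶜ of {A,B}
  (now 10)
Iteration 2: 3 new —
  {A,C}  = {C} ∪ {A}
  {A,B,C}  = {A,B} ∪ {C}
  {A,C,D}  = {C,D} ∪ {A,D}
  (now 13)
Iteration 3: +3 →
  {B}  = ᶜ of {A,C,D}
  {D}  = ᶜ of {A,B,C}
  {B,D}  = ᶜ of {A,C}
  (now 16)
Iteration 4: already closed under ᶜ and ∪.

|σ(ℰ)| = 16.  σ(ℰ) = { {}, {A}, {B}, {C}, {D}, {A,B}, {A,C}, {A,D}, {B,C}, {B,D}, {C,D}, {A,B,C}, {A,B,D}, {A,C,D}, {B,C,D}, Ω }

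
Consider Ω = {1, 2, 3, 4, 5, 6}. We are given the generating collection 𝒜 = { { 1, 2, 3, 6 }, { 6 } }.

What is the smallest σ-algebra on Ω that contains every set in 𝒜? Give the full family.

Begin from { ∅, { 6 }, { 1, 2, 3, 6 }, Ω } (that is, 𝒜 plus ∅ and Ω).
Pass 1. New:
  { 4, 5 }  = { 1, 2, 3, 6 }ᶜ
  { 1, 2, 3, 4, 5 }  = { 6 }ᶜ
  — 6 sets.
Pass 2. New:
  { 4, 5, 6 }  = { 4, 5 } ∪ { 6 }
  — 7 sets.
Pass 3 adds 1:
  { 1, 2, 3 }  = { 4, 5, 6 }ᶜ
  — 8 sets.
Pass 4: closed — nothing new.

|σ(𝒜)| = 8.  σ(𝒜) = { ∅, { 6 }, { 4, 5 }, { 1, 2, 3 }, { 4, 5, 6 }, { 1, 2, 3, 6 }, { 1, 2, 3, 4, 5 }, Ω }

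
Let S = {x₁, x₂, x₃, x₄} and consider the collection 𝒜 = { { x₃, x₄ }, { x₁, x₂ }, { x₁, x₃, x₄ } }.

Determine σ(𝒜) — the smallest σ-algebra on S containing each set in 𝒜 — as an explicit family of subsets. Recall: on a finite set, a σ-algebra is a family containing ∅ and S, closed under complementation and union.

Take S₀ = 𝒜 ∪ {∅, S} = { {  }, { x₁, x₂ }, { x₃, x₄ }, { x₁, x₃, x₄ }, S }.
Iteration 1: +1 →
  { x₂ }  = { x₁, x₃, x₄ }ᶜ
  [6 total]
Iteration 2: 1 new —
  { x₂, x₃, x₄ }  = { x₂ } ∪ { x₃, x₄ }
  [7 total]
Iteration 3: +1 →
  { x₁ }  = { x₂, x₃, x₄ }ᶜ
  [8 total]
Iteration 4 adds nothing — fixpoint reached.

Therefore σ(𝒜) = { {  }, { x₁ }, { x₂ }, { x₁, x₂ }, { x₃, x₄ }, { x₁, x₃, x₄ }, { x₂, x₃, x₄ }, S } (|σ(𝒜)| = 8).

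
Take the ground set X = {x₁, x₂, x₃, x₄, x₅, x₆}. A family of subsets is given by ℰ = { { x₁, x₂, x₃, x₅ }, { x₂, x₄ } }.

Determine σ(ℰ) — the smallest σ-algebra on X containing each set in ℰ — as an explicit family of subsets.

Initial family (4 sets): { ∅, { x₂, x₄ }, { x₁, x₂, x₃, x₅ }, X }.
Round 1 adds 3:
  { x₄, x₆ }  = X∖{ x₁, x₂, x₃, x₅ }
  { x₁, x₃, x₅, x₆ }  = X∖{ x₂, x₄ }
  { x₁, x₂, x₃, x₄, x₅ }  = { x₁, x₂, x₃, x₅ } ∪ { x₂, x₄ }
  — 7 sets.
Round 2 (4 new):
  { x₆ }  = X∖{ x₁, x₂, x₃, x₄, x₅ }
  { x₂, x₄, x₆ }  = { x₄, x₆ } ∪ { x₂, x₄ }
  { x₁, x₂, x₃, x₅, x₆ }  = { x₁, x₃, x₅, x₆ } ∪ { x₁, x₂, x₃, x₅ }
  { x₁, x₃, x₄, x₅, x₆ }  = { x₁, x₃, x₅, x₆ } ∪ { x₄, x₆ }
  — 11 sets.
Round 3: 3 new —
  { x₂ }  = X∖{ x₁, x₃, x₄, x₅, x₆ }
  { x₄ }  = X∖{ x₁, x₂, x₃, x₅, x₆ }
  { x₁, x₃, x₅ }  = X∖{ x₂, x₄, x₆ }
  — 14 sets.
Round 4: 2 new —
  { x₂, x₆ }  = { x₂ } ∪ { x₆ }
  { x₁, x₃, x₄, x₅ }  = { x₁, x₃, x₅ } ∪ { x₄ }
  — 16 sets.
Round 5: closed — nothing new.

|σ(ℰ)| = 16.  σ(ℰ) = { ∅, { x₂ }, { x₄ }, { x₆ }, { x₂, x₄ }, { x₂, x₆ }, { x₄, x₆ }, { x₁, x₃, x₅ }, { x₂, x₄, x₆ }, { x₁, x₂, x₃, x₅ }, { x₁, x₃, x₄, x₅ }, { x₁, x₃, x₅, x₆ }, { x₁, x₂, x₃, x₄, x₅ }, { x₁, x₂, x₃, x₅, x₆ }, { x₁, x₃, x₄, x₅, x₆ }, X }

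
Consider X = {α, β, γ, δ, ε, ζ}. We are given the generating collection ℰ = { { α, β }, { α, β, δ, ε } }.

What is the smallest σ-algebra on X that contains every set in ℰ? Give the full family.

|σ(ℰ)| = 8.  σ(ℰ) = { {}, { α, β }, { γ, ζ }, { δ, ε }, { α, β, γ, ζ }, { α, β, δ, ε }, { γ, δ, ε, ζ }, X }

Derivation:
Take S₀ = ℰ ∪ {∅, X} = { {}, { α, β }, { α, β, δ, ε }, X }.
Round 1 (2 new):
  { γ, ζ }  = ᶜ of { α, β, δ, ε }
  { γ, δ, ε, ζ }  = ᶜ of { α, β }
Round 2: +1 →
  { α, β, γ, ζ }  = { α, β } ∪ { γ, ζ }
Round 3: 1 new —
  { δ, ε }  = ᶜ of { α, β, γ, ζ }
Round 4: closed — nothing new.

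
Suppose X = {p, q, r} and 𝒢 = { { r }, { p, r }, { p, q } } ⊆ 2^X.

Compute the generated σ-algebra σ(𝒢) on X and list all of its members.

σ(𝒢) (8 sets): { {}, { p }, { q }, { r }, { p, q }, { p, r }, { q, r }, X }

Check:
Take S₀ = 𝒢 ∪ {∅, X} = { {}, { r }, { p, q }, { p, r }, X }.
Step 1 adds 1:
  { q }  = ᶜ of { p, r }
Step 2: +1 →
  { q, r }  = { r } ∪ { q }
Step 3 (1 new):
  { p }  = ᶜ of { q, r }
Step 4: closed — nothing new.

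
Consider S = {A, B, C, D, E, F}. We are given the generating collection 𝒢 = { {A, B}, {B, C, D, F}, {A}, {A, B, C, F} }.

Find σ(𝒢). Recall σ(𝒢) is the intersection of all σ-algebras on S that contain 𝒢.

Take S₀ = 𝒢 ∪ {∅, S} = { {}, {A}, {A, B}, {A, B, C, F}, {B, C, D, F}, S }.
Step 1 adds 5:
  {A, E}  = complement {B, C, D, F}
  {D, E}  = complement {A, B, C, F}
  {C, D, E, F}  = complement {A, B}
  {A, B, C, D, F}  = {A, B} ∪ {B, C, D, F}
  {B, C, D, E, F}  = complement {A}
  [11 total]
Step 2 adds 6:
  {E}  = complement {A, B, C, D, F}
  {A, B, E}  = {A, B} ∪ {A, E}
  {A, D, E}  = {D, E} ∪ {A, E}
  {A, B, D, E}  = {A, B} ∪ {D, E}
  {A, B, C, E, F}  = {A, B, C, F} ∪ {A, E}
  {A, C, D, E, F}  = {C, D, E, F} ∪ {A, E}
  [17 total]
Step 3: 5 new —
  {B}  = complement {A, C, D, E, F}
  {D}  = complement {A, B, C, E, F}
  {C, F}  = complement {A, B, D, E}
  {B, C, F}  = complement {A, D, E}
  {C, D, F}  = complement {A, B, E}
  [22 total]
Step 4. New:
  {A, D}  = {A} ∪ {D}
  {B, D}  = {B} ∪ {D}
  {B, E}  = {B} ∪ {E}
  {A, B, D}  = {A, B} ∪ {D}
  {A, C, F}  = {A} ∪ {C, F}
  {B, D, E}  = {B} ∪ {D, E}
  {C, E, F}  = {E} ∪ {C, F}
  {A, C, D, F}  = {A} ∪ {C, D, F}
  {A, C, E, F}  = {C, F} ∪ {A, E}
  {B, C, E, F}  = {B, C, F} ∪ {E}
  [32 total]
Step 5: closed — nothing new.

Therefore σ(𝒢) = { {}, {A}, {B}, {D}, {E}, {A, B}, {A, D}, {A, E}, {B, D}, {B, E}, {C, F}, {D, E}, {A, B, D}, {A, B, E}, {A, C, F}, {A, D, E}, {B, C, F}, {B, D, E}, {C, D, F}, {C, E, F}, {A, B, C, F}, {A, B, D, E}, {A, C, D, F}, {A, C, E, F}, {B, C, D, F}, {B, C, E, F}, {C, D, E, F}, {A, B, C, D, F}, {A, B, C, E, F}, {A, C, D, E, F}, {B, C, D, E, F}, S } (|σ(𝒢)| = 32).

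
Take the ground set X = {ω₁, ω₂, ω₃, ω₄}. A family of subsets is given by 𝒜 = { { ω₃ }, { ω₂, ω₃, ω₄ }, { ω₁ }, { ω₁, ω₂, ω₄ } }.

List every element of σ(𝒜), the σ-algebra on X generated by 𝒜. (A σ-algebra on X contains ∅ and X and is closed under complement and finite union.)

Answer: σ(𝒜) = { {  }, { ω₁ }, { ω₃ }, { ω₁, ω₃ }, { ω₂, ω₄ }, { ω₁, ω₂, ω₄ }, { ω₂, ω₃, ω₄ }, X }

Working:
Seed the family with 𝒜 together with ∅ and X: { {  }, { ω₁ }, { ω₃ }, { ω₁, ω₂, ω₄ }, { ω₂, ω₃, ω₄ }, X }.
Step 1 adds 1:
  { ω₁, ω₃ }  = { ω₃ } ∪ { ω₁ }
  — 7 sets.
Step 2. New:
  { ω₂, ω₄ }  = { ω₁, ω₃ }ᶜ
  — 8 sets.
Step 3 adds nothing — fixpoint reached.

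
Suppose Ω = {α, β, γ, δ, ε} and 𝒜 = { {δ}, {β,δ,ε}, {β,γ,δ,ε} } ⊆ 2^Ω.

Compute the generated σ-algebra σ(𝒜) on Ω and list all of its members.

Begin from { {}, {δ}, {β,δ,ε}, {β,γ,δ,ε}, Ω } (that is, 𝒜 plus ∅ and Ω).
Step 1: +3 →
  {α}  = {β,γ,δ,ε}ᶜ
  {α,γ}  = {β,δ,ε}ᶜ
  {α,β,γ,ε}  = {δ}ᶜ
  [8 total]
Step 2. New:
  {α,δ}  = {δ} ∪ {α}
  {α,γ,δ}  = {δ} ∪ {α,γ}
  {α,β,δ,ε}  = {β,δ,ε} ∪ {α}
  [11 total]
Step 3. New:
  {γ}  = {α,β,δ,ε}ᶜ
  {β,ε}  = {α,γ,δ}ᶜ
  {β,γ,ε}  = {α,δ}ᶜ
  [14 total]
Step 4: 2 new —
  {γ,δ}  = {γ} ∪ {δ}
  {α,β,ε}  = {β,ε} ∪ {α}
  [16 total]
Step 5 adds nothing — fixpoint reached.

σ(𝒜) = { {}, {α}, {γ}, {δ}, {α,γ}, {α,δ}, {β,ε}, {γ,δ}, {α,β,ε}, {α,γ,δ}, {β,γ,ε}, {β,δ,ε}, {α,β,γ,ε}, {α,β,δ,ε}, {β,γ,δ,ε}, Ω }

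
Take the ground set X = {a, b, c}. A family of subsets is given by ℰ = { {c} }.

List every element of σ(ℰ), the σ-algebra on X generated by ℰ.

Answer: σ(ℰ) = { ∅, {c}, {a,b}, X }

Trace:
Seed the family with ℰ together with ∅ and X: { ∅, {c}, X }.
Iteration 1: +1 →
  {a,b}  = ᶜ of {c}
Iteration 2 adds nothing — fixpoint reached.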